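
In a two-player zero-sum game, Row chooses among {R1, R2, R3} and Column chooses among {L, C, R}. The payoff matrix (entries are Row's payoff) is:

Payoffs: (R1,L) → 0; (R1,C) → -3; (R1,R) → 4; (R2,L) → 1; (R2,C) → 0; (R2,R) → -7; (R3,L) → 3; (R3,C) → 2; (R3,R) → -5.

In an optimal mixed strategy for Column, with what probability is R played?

5/14

Row minima: R1 → -3, R2 → -7, R3 → -5; maximin = -3.
Column maxima: L → 3, C → 2, R → 4; minimax = 2.
-3 ≠ 2, so there is no saddle point; optimal play is mixed.
R2 is strictly dominated by R3, so Row never plays it.
L is strictly dominated by C (it gives Row strictly more in every row), so Column never plays it.
On the remaining 2×2 (R1, R3 vs C, R):
Let Row play R1 with probability p. Expected payoff against C: (-3)p + 2(1−p) = −5p + 2; against R: 4p + (-5)(1−p) = 9p − 5.
Setting these equal: −5p + 2 = 9p − 5 ⇒ −14p = -7 ⇒ p = 1/2, and the value is (-5)·(1/2) + 2 = -1/2.
For Column: with q = P(C), equating R1's and R3's payoffs gives −7q + 4 = 7q − 5 ⇒ q = 9/14.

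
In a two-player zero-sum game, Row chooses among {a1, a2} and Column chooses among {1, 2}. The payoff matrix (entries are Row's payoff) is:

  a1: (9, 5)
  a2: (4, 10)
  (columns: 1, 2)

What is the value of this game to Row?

Row minima: a1 → 5, a2 → 4; maximin = 5.
Column maxima: 1 → 9, 2 → 10; minimax = 9.
5 ≠ 9, so there is no saddle point; optimal play is mixed.
Let Row play a1 with probability p. Expected payoff against 1: 9p + 4(1−p) = 5p + 4; against 2: 5p + 10(1−p) = −5p + 10.
Setting these equal: 5p + 4 = −5p + 10 ⇒ 10p = 6 ⇒ p = 3/5, and the value is (5)·(3/5) + 4 = 7.
For Column: with q = P(1), equating a1's and a2's payoffs gives 4q + 5 = −6q + 10 ⇒ q = 1/2.

7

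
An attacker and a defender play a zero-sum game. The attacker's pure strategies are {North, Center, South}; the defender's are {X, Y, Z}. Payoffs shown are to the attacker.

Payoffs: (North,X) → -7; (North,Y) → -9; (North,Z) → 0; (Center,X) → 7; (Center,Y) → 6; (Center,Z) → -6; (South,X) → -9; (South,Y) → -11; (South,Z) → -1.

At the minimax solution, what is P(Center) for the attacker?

3/7

Row minima: North → -9, Center → -6, South → -11; maximin = -6.
Column maxima: X → 7, Y → 6, Z → 0; minimax = 0.
-6 ≠ 0, so there is no saddle point; optimal play is mixed.
South is strictly dominated by North, so the attacker never plays it.
X is strictly dominated by Y (it gives the attacker strictly more in every row), so the defender never plays it.
On the remaining 2×2 (North, Center vs Y, Z):
Let the attacker play North with probability p. Expected payoff against Y: (-9)p + 6(1−p) = −15p + 6; against Z: 0p + (-6)(1−p) = 6p − 6.
Setting these equal: −15p + 6 = 6p − 6 ⇒ −21p = -12 ⇒ p = 4/7, and the value is (-15)·(4/7) + 6 = -18/7.
For the defender: with q = P(Y), equating North's and Center's payoffs gives −9q = 12q − 6 ⇒ q = 2/7.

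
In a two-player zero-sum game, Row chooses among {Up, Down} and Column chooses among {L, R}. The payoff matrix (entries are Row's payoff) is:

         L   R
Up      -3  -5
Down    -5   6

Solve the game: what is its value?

Row minima: Up → -5, Down → -5; maximin = -5.
Column maxima: L → -3, R → 6; minimax = -3.
-5 ≠ -3, so there is no saddle point; optimal play is mixed.
Let Row play Up with probability p. Expected payoff against L: (-3)p + (-5)(1−p) = 2p − 5; against R: (-5)p + 6(1−p) = −11p + 6.
Setting these equal: 2p − 5 = −11p + 6 ⇒ 13p = 11 ⇒ p = 11/13, and the value is (2)·(11/13) − 5 = -43/13.
For Column: with q = P(L), equating Up's and Down's payoffs gives 2q − 5 = −11q + 6 ⇒ q = 11/13.

-43/13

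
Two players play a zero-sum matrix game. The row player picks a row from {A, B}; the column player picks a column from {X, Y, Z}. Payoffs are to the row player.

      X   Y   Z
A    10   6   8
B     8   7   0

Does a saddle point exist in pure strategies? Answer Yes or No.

Row minima: A → 6, B → 0; maximin = 6.
Column maxima: X → 10, Y → 7, Z → 8; minimax = 7.
6 ≠ 7, so no pure-strategy equilibrium exists.

No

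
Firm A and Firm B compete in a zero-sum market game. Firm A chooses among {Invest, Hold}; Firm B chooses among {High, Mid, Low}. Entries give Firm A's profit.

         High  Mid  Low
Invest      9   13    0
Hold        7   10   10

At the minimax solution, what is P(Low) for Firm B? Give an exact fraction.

1/6

Row minima: Invest → 0, Hold → 7; maximin = 7.
Column maxima: High → 9, Mid → 13, Low → 10; minimax = 9.
7 ≠ 9, so there is no saddle point; optimal play is mixed.
Mid is strictly dominated by High (it gives Firm A strictly more in every row), so Firm B never plays it.
On the remaining 2×2 (Invest, Hold vs High, Low):
Let Firm A play Invest with probability p. Expected payoff against High: 9p + 7(1−p) = 2p + 7; against Low: 0p + 10(1−p) = −10p + 10.
Setting these equal: 2p + 7 = −10p + 10 ⇒ 12p = 3 ⇒ p = 1/4, and the value is (2)·(1/4) + 7 = 15/2.
For Firm B: with q = P(High), equating Invest's and Hold's payoffs gives 9q = −3q + 10 ⇒ q = 5/6.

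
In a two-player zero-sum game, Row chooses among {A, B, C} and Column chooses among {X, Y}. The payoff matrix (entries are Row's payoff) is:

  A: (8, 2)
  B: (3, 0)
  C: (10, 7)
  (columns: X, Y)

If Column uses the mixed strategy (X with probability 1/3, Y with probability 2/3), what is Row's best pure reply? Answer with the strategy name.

C

Expected payoff of A: (1/3)·8 + (2/3)·2 = 4.
Expected payoff of B: (1/3)·3 + (2/3)·0 = 1.
Expected payoff of C: (1/3)·10 + (2/3)·7 = 8.
The largest is 8, so Row's best response is C.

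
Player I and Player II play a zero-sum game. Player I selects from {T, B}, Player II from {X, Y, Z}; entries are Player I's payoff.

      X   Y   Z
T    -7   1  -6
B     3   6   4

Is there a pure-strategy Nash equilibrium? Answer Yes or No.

Row minima: T → -7, B → 3; maximin = 3.
Column maxima: X → 3, Y → 6, Z → 4; minimax = 3.
maximin = minimax = 3, so a saddle point exists.

Yes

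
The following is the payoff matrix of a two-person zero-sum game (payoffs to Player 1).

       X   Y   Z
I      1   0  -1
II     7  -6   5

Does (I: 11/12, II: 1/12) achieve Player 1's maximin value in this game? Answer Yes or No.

Against X this mix gives (11/12)·1 + (1/12)·7 = 3/2.
Against Y this mix gives (11/12)·0 + (1/12)·(-6) = -1/2.
Against Z this mix gives (11/12)·(-1) + (1/12)·5 = -1/2.
All of Player 2's active replies (Y, Z) yield -1/2, and no column does worse for Player 1. The mix makes Player 2 indifferent and guarantees -1/2, so it is optimal.

Yes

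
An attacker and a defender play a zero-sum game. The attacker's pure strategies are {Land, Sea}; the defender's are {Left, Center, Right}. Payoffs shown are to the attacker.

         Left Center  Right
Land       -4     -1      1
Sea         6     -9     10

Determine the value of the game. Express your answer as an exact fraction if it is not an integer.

Row minima: Land → -4, Sea → -9; maximin = -4.
Column maxima: Left → 6, Center → -1, Right → 10; minimax = -1.
-4 ≠ -1, so there is no saddle point; optimal play is mixed.
Right is strictly dominated by Left (it gives the attacker strictly more in every row), so the defender never plays it.
On the remaining 2×2 (Land, Sea vs Left, Center):
Let the attacker play Land with probability p. Expected payoff against Left: (-4)p + 6(1−p) = −10p + 6; against Center: (-1)p + (-9)(1−p) = 8p − 9.
Setting these equal: −10p + 6 = 8p − 9 ⇒ −18p = -15 ⇒ p = 5/6, and the value is (-10)·(5/6) + 6 = -7/3.
For the defender: with q = P(Left), equating Land's and Sea's payoffs gives −3q − 1 = 15q − 9 ⇒ q = 4/9.

-7/3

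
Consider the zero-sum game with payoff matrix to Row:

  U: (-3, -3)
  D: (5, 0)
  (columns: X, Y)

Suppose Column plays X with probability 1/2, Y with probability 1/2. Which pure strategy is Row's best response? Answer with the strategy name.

D

Expected payoff of U: (1/2)·(-3) + (1/2)·(-3) = -3.
Expected payoff of D: (1/2)·5 + (1/2)·0 = 5/2.
The largest is 5/2, so Row's best response is D.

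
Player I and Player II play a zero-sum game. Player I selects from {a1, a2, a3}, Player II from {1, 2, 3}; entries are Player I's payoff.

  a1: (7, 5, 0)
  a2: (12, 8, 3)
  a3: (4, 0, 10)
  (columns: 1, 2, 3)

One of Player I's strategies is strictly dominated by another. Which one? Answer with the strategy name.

a2 gives a strictly higher payoff than a1 against every column: 12 > 7, 8 > 5, 3 > 0.
So a1 is strictly dominated and Player I never plays it.

a1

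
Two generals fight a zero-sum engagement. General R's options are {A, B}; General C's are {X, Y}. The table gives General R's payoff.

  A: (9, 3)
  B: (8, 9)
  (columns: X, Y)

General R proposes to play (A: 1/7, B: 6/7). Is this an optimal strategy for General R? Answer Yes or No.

Against X this mix gives (1/7)·9 + (6/7)·8 = 57/7.
Against Y this mix gives (1/7)·3 + (6/7)·9 = 57/7.
All of General C's active replies (X, Y) yield 57/7, and no column does worse for General R. The mix makes General C indifferent and guarantees 57/7, so it is optimal.

Yes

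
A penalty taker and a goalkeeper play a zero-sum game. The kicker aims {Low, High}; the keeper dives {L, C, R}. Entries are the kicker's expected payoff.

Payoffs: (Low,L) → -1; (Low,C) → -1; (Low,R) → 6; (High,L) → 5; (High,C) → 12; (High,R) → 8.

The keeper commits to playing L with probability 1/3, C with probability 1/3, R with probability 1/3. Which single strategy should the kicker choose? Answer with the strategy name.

High

Expected payoff of Low: (1/3)·(-1) + (1/3)·(-1) + (1/3)·6 = 4/3.
Expected payoff of High: (1/3)·5 + (1/3)·12 + (1/3)·8 = 25/3.
The largest is 25/3, so the kicker's best response is High.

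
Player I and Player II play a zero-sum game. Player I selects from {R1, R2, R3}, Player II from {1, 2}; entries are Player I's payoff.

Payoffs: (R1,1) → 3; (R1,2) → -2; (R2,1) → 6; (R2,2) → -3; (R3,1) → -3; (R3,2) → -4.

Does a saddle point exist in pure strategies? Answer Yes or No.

Yes

Row minima: R1 → -2, R2 → -3, R3 → -4; maximin = -2.
Column maxima: 1 → 6, 2 → -2; minimax = -2.
maximin = minimax = -2, so a saddle point exists.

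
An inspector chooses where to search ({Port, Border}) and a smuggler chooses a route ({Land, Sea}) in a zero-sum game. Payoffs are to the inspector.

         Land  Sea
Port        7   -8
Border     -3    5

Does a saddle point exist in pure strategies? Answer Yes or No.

No

Row minima: Port → -8, Border → -3; maximin = -3.
Column maxima: Land → 7, Sea → 5; minimax = 5.
-3 ≠ 5, so no pure-strategy equilibrium exists.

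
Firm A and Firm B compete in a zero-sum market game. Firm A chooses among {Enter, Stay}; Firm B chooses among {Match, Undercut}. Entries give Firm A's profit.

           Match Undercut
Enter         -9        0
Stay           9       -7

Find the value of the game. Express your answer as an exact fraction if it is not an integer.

-63/25

Row minima: Enter → -9, Stay → -7; maximin = -7.
Column maxima: Match → 9, Undercut → 0; minimax = 0.
-7 ≠ 0, so there is no saddle point; optimal play is mixed.
Let Firm A play Enter with probability p. Expected payoff against Match: (-9)p + 9(1−p) = −18p + 9; against Undercut: 0p + (-7)(1−p) = 7p − 7.
Setting these equal: −18p + 9 = 7p − 7 ⇒ −25p = -16 ⇒ p = 16/25, and the value is (-18)·(16/25) + 9 = -63/25.
For Firm B: with q = P(Match), equating Enter's and Stay's payoffs gives −9q = 16q − 7 ⇒ q = 7/25.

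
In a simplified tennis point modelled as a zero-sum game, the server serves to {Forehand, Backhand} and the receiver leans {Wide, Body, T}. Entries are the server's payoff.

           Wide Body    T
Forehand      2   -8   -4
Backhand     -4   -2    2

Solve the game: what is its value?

Row minima: Forehand → -8, Backhand → -4; maximin = -4.
Column maxima: Wide → 2, Body → -2, T → 2; minimax = -2.
-4 ≠ -2, so there is no saddle point; optimal play is mixed.
T is strictly dominated by Body (it gives the server strictly more in every row), so the receiver never plays it.
On the remaining 2×2 (Forehand, Backhand vs Wide, Body):
Let the server play Forehand with probability p. Expected payoff against Wide: 2p + (-4)(1−p) = 6p − 4; against Body: (-8)p + (-2)(1−p) = −6p − 2.
Setting these equal: 6p − 4 = −6p − 2 ⇒ 12p = 2 ⇒ p = 1/6, and the value is (6)·(1/6) − 4 = -3.
For the receiver: with q = P(Wide), equating Forehand's and Backhand's payoffs gives 10q − 8 = −2q − 2 ⇒ q = 1/2.

-3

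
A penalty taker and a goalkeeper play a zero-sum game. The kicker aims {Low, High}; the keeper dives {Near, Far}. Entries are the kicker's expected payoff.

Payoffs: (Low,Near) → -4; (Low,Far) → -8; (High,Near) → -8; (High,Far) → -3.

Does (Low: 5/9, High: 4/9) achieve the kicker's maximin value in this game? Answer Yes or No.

Yes

Against Near this mix gives (5/9)·(-4) + (4/9)·(-8) = -52/9.
Against Far this mix gives (5/9)·(-8) + (4/9)·(-3) = -52/9.
All of the keeper's active replies (Near, Far) yield -52/9, and no column does worse for the kicker. The mix makes the keeper indifferent and guarantees -52/9, so it is optimal.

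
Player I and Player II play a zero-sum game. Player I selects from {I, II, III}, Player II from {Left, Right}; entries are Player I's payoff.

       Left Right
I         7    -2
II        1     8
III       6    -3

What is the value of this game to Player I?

29/8

Row minima: I → -2, II → 1, III → -3; maximin = 1.
Column maxima: Left → 7, Right → 8; minimax = 7.
1 ≠ 7, so there is no saddle point; optimal play is mixed.
III is strictly dominated by I, so Player I never plays it.
On the remaining 2×2 (I, II vs Left, Right):
Let Player I play I with probability p. Expected payoff against Left: 7p + 1(1−p) = 6p + 1; against Right: (-2)p + 8(1−p) = −10p + 8.
Setting these equal: 6p + 1 = −10p + 8 ⇒ 16p = 7 ⇒ p = 7/16, and the value is (6)·(7/16) + 1 = 29/8.
For Player II: with q = P(Left), equating I's and II's payoffs gives 9q − 2 = −7q + 8 ⇒ q = 5/8.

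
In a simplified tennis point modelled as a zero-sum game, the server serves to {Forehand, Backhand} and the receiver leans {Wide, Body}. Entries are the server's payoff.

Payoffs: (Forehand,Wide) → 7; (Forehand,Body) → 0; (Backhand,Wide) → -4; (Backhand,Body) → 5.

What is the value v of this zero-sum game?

Row minima: Forehand → 0, Backhand → -4; maximin = 0.
Column maxima: Wide → 7, Body → 5; minimax = 5.
0 ≠ 5, so there is no saddle point; optimal play is mixed.
Let the server play Forehand with probability p. Expected payoff against Wide: 7p + (-4)(1−p) = 11p − 4; against Body: 0p + 5(1−p) = −5p + 5.
Setting these equal: 11p − 4 = −5p + 5 ⇒ 16p = 9 ⇒ p = 9/16, and the value is (11)·(9/16) − 4 = 35/16.
For the receiver: with q = P(Wide), equating Forehand's and Backhand's payoffs gives 7q = −9q + 5 ⇒ q = 5/16.

35/16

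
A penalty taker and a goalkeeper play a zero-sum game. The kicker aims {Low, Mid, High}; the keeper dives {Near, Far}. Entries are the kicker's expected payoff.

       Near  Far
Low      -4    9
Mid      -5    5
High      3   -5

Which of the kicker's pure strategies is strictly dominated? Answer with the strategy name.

Low gives a strictly higher payoff than Mid against every column: -4 > -5, 9 > 5.
So Mid is strictly dominated and the kicker never plays it.

Mid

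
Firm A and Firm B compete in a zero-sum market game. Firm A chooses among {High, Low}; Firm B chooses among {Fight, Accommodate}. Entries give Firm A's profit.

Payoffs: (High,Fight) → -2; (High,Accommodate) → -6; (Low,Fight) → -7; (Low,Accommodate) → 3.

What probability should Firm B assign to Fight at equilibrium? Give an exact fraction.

9/14

Row minima: High → -6, Low → -7; maximin = -6.
Column maxima: Fight → -2, Accommodate → 3; minimax = -2.
-6 ≠ -2, so there is no saddle point; optimal play is mixed.
Let Firm A play High with probability p. Expected payoff against Fight: (-2)p + (-7)(1−p) = 5p − 7; against Accommodate: (-6)p + 3(1−p) = −9p + 3.
Setting these equal: 5p − 7 = −9p + 3 ⇒ 14p = 10 ⇒ p = 5/7, and the value is (5)·(5/7) − 7 = -24/7.
For Firm B: with q = P(Fight), equating High's and Low's payoffs gives 4q − 6 = −10q + 3 ⇒ q = 9/14.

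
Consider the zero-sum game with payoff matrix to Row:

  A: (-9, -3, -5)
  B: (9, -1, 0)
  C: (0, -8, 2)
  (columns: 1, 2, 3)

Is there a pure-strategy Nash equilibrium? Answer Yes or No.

Yes

Row minima: A → -9, B → -1, C → -8; maximin = -1.
Column maxima: 1 → 9, 2 → -1, 3 → 2; minimax = -1.
maximin = minimax = -1, so a saddle point exists.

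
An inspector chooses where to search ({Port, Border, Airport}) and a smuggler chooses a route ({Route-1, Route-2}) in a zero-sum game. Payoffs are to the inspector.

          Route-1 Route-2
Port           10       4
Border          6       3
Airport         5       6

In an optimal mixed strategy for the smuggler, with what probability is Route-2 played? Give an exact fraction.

5/7

Row minima: Port → 4, Border → 3, Airport → 5; maximin = 5.
Column maxima: Route-1 → 10, Route-2 → 6; minimax = 6.
5 ≠ 6, so there is no saddle point; optimal play is mixed.
Border is strictly dominated by Port, so the inspector never plays it.
On the remaining 2×2 (Port, Airport vs Route-1, Route-2):
Let the inspector play Port with probability p. Expected payoff against Route-1: 10p + 5(1−p) = 5p + 5; against Route-2: 4p + 6(1−p) = −2p + 6.
Setting these equal: 5p + 5 = −2p + 6 ⇒ 7p = 1 ⇒ p = 1/7, and the value is (5)·(1/7) + 5 = 40/7.
For the smuggler: with q = P(Route-1), equating Port's and Airport's payoffs gives 6q + 4 = −q + 6 ⇒ q = 2/7.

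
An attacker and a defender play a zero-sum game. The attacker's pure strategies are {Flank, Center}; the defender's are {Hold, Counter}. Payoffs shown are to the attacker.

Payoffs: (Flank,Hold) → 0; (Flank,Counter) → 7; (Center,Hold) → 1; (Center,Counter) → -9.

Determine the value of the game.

7/17

Row minima: Flank → 0, Center → -9; maximin = 0.
Column maxima: Hold → 1, Counter → 7; minimax = 1.
0 ≠ 1, so there is no saddle point; optimal play is mixed.
Let the attacker play Flank with probability p. Expected payoff against Hold: 0p + 1(1−p) = −p + 1; against Counter: 7p + (-9)(1−p) = 16p − 9.
Setting these equal: −p + 1 = 16p − 9 ⇒ −17p = -10 ⇒ p = 10/17, and the value is (-1)·(10/17) + 1 = 7/17.
For the defender: with q = P(Hold), equating Flank's and Center's payoffs gives −7q + 7 = 10q − 9 ⇒ q = 16/17.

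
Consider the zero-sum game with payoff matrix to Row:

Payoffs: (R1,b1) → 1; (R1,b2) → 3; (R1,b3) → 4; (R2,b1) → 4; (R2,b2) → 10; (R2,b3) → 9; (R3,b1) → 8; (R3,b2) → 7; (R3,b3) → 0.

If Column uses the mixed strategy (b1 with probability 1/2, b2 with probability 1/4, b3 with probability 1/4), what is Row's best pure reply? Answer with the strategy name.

Expected payoff of R1: (1/2)·1 + (1/4)·3 + (1/4)·4 = 9/4.
Expected payoff of R2: (1/2)·4 + (1/4)·10 + (1/4)·9 = 27/4.
Expected payoff of R3: (1/2)·8 + (1/4)·7 + (1/4)·0 = 23/4.
The largest is 27/4, so Row's best response is R2.

R2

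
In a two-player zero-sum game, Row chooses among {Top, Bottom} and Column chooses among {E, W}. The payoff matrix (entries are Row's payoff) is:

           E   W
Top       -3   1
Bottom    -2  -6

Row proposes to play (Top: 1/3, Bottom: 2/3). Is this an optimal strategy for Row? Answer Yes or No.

Against E this mix gives (1/3)·(-3) + (2/3)·(-2) = -7/3.
Against W this mix gives (1/3)·1 + (2/3)·(-6) = -11/3.
Column will play W, holding Row to -11/3. Shifting weight toward the row that does better against W would raise this floor (the equalizing mix achieves -5/2 against both W and E), so the proposed strategy is not optimal.

No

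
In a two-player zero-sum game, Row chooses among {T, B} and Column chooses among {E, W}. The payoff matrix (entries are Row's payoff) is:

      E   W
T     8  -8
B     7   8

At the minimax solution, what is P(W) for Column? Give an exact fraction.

Row minima: T → -8, B → 7; maximin = 7.
Column maxima: E → 8, W → 8; minimax = 8.
7 ≠ 8, so there is no saddle point; optimal play is mixed.
Let Row play T with probability p. Expected payoff against E: 8p + 7(1−p) = p + 7; against W: (-8)p + 8(1−p) = −16p + 8.
Setting these equal: p + 7 = −16p + 8 ⇒ 17p = 1 ⇒ p = 1/17, and the value is (1)·(1/17) + 7 = 120/17.
For Column: with q = P(E), equating T's and B's payoffs gives 16q − 8 = −q + 8 ⇒ q = 16/17.

1/17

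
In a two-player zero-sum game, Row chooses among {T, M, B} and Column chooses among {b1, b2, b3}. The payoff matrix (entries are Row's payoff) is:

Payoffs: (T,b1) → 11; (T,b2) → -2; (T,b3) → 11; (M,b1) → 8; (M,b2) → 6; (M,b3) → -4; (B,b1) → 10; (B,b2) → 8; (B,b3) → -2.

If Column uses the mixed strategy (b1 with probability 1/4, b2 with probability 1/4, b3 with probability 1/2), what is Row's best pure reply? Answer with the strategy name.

Expected payoff of T: (1/4)·11 + (1/4)·(-2) + (1/2)·11 = 31/4.
Expected payoff of M: (1/4)·8 + (1/4)·6 + (1/2)·(-4) = 3/2.
Expected payoff of B: (1/4)·10 + (1/4)·8 + (1/2)·(-2) = 7/2.
The largest is 31/4, so Row's best response is T.

T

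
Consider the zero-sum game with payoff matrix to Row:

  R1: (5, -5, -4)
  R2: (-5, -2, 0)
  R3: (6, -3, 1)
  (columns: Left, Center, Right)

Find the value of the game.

Row minima: R1 → -5, R2 → -5, R3 → -3; maximin = -3.
Column maxima: Left → 6, Center → -2, Right → 1; minimax = -2.
-3 ≠ -2, so there is no saddle point; optimal play is mixed.
R1 is strictly dominated by R3, so Row never plays it.
Right is strictly dominated by Center (it gives Row strictly more in every row), so Column never plays it.
On the remaining 2×2 (R2, R3 vs Left, Center):
Let Row play R2 with probability p. Expected payoff against Left: (-5)p + 6(1−p) = −11p + 6; against Center: (-2)p + (-3)(1−p) = p − 3.
Setting these equal: −11p + 6 = p − 3 ⇒ −12p = -9 ⇒ p = 3/4, and the value is (-11)·(3/4) + 6 = -9/4.
For Column: with q = P(Left), equating R2's and R3's payoffs gives −3q − 2 = 9q − 3 ⇒ q = 1/12.

-9/4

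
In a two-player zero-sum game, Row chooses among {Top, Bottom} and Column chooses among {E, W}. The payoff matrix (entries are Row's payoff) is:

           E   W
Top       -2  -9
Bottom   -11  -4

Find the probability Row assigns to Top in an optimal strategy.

Row minima: Top → -9, Bottom → -11; maximin = -9.
Column maxima: E → -2, W → -4; minimax = -4.
-9 ≠ -4, so there is no saddle point; optimal play is mixed.
Let Row play Top with probability p. Expected payoff against E: (-2)p + (-11)(1−p) = 9p − 11; against W: (-9)p + (-4)(1−p) = −5p − 4.
Setting these equal: 9p − 11 = −5p − 4 ⇒ 14p = 7 ⇒ p = 1/2, and the value is (9)·(1/2) − 11 = -13/2.
For Column: with q = P(E), equating Top's and Bottom's payoffs gives 7q − 9 = −7q − 4 ⇒ q = 5/14.

1/2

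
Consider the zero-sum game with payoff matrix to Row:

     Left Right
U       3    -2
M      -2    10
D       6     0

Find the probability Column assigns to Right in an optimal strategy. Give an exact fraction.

4/9

Row minima: U → -2, M → -2, D → 0; maximin = 0.
Column maxima: Left → 6, Right → 10; minimax = 6.
0 ≠ 6, so there is no saddle point; optimal play is mixed.
U is strictly dominated by D, so Row never plays it.
On the remaining 2×2 (M, D vs Left, Right):
Let Row play M with probability p. Expected payoff against Left: (-2)p + 6(1−p) = −8p + 6; against Right: 10p + 0(1−p) = 10p.
Setting these equal: −8p + 6 = 10p ⇒ −18p = -6 ⇒ p = 1/3, and the value is (-8)·(1/3) + 6 = 10/3.
For Column: with q = P(Left), equating M's and D's payoffs gives −12q + 10 = 6q ⇒ q = 5/9.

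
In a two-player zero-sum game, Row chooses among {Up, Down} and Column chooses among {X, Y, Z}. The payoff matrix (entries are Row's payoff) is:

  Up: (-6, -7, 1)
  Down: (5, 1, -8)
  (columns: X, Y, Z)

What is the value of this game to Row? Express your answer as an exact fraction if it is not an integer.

Row minima: Up → -7, Down → -8; maximin = -7.
Column maxima: X → 5, Y → 1, Z → 1; minimax = 1.
-7 ≠ 1, so there is no saddle point; optimal play is mixed.
X is strictly dominated by Y (it gives Row strictly more in every row), so Column never plays it.
On the remaining 2×2 (Up, Down vs Y, Z):
Let Row play Up with probability p. Expected payoff against Y: (-7)p + 1(1−p) = −8p + 1; against Z: 1p + (-8)(1−p) = 9p − 8.
Setting these equal: −8p + 1 = 9p − 8 ⇒ −17p = -9 ⇒ p = 9/17, and the value is (-8)·(9/17) + 1 = -55/17.
For Column: with q = P(Y), equating Up's and Down's payoffs gives −8q + 1 = 9q − 8 ⇒ q = 9/17.

-55/17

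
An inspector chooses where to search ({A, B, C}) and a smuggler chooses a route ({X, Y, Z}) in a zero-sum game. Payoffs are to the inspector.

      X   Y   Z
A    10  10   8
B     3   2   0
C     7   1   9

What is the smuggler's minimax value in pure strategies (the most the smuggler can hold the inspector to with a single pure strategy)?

Column maxima: X → 10, Y → 10, Z → 9.
The smallest of these is 9.

9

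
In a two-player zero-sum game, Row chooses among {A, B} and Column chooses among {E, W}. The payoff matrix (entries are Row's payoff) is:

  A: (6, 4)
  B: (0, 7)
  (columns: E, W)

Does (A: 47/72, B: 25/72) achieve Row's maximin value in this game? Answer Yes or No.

Against E this mix gives (47/72)·6 + (25/72)·0 = 47/12.
Against W this mix gives (47/72)·4 + (25/72)·7 = 121/24.
Column will play E, holding Row to 47/12. Shifting weight toward the row that does better against E would raise this floor (the equalizing mix achieves 14/3 against both E and W), so the proposed strategy is not optimal.

No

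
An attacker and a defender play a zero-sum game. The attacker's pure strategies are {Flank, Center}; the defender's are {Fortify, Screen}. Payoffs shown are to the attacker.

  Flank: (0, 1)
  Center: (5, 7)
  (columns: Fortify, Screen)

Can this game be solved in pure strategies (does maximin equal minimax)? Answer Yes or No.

Yes

Row minima: Flank → 0, Center → 5; maximin = 5.
Column maxima: Fortify → 5, Screen → 7; minimax = 5.
maximin = minimax = 5, so a saddle point exists.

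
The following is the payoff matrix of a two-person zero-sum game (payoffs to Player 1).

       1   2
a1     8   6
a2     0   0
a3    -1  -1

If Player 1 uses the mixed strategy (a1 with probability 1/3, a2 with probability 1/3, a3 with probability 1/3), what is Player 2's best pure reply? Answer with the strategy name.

If Player 2 plays 1, Player 1's expected payoff is (1/3)·8 + (1/3)·0 + (1/3)·(-1) = 7/3.
If Player 2 plays 2, Player 1's expected payoff is (1/3)·6 + (1/3)·0 + (1/3)·(-1) = 5/3.
Player 2 minimizes Player 1's payoff; the smallest is 5/3, so the best response is 2.

2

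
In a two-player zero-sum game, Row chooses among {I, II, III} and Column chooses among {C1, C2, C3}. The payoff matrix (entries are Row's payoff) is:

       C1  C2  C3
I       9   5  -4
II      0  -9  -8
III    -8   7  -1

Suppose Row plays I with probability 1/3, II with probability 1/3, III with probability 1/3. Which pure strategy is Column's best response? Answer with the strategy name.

If Column plays C1, Row's expected payoff is (1/3)·9 + (1/3)·0 + (1/3)·(-8) = 1/3.
If Column plays C2, Row's expected payoff is (1/3)·5 + (1/3)·(-9) + (1/3)·7 = 1.
If Column plays C3, Row's expected payoff is (1/3)·(-4) + (1/3)·(-8) + (1/3)·(-1) = -13/3.
Column minimizes Row's payoff; the smallest is -13/3, so the best response is C3.

C3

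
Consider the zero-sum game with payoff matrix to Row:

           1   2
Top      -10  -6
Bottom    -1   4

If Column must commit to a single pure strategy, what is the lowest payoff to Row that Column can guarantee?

Column maxima: 1 → -1, 2 → 4.
The smallest of these is -1.

-1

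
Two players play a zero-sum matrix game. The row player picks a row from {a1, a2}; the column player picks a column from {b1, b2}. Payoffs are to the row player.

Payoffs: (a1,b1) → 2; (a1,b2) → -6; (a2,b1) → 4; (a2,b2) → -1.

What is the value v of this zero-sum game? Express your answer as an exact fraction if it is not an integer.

Row minima: a1 → -6, a2 → -1; maximin = -1.
Column maxima: b1 → 4, b2 → -1; minimax = -1.
Since maximin = minimax = -1, there is a saddle point and the value is -1.

-1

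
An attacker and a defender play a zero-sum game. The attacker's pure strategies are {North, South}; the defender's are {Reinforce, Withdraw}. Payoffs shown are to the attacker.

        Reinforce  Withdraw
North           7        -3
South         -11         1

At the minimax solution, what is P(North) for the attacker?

6/11

Row minima: North → -3, South → -11; maximin = -3.
Column maxima: Reinforce → 7, Withdraw → 1; minimax = 1.
-3 ≠ 1, so there is no saddle point; optimal play is mixed.
Let the attacker play North with probability p. Expected payoff against Reinforce: 7p + (-11)(1−p) = 18p − 11; against Withdraw: (-3)p + 1(1−p) = −4p + 1.
Setting these equal: 18p − 11 = −4p + 1 ⇒ 22p = 12 ⇒ p = 6/11, and the value is (18)·(6/11) − 11 = -13/11.
For the defender: with q = P(Reinforce), equating North's and South's payoffs gives 10q − 3 = −12q + 1 ⇒ q = 2/11.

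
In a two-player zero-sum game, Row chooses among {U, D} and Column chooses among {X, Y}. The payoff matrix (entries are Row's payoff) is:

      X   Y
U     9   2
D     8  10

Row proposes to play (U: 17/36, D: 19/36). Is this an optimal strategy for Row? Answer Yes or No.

Against X this mix gives (17/36)·9 + (19/36)·8 = 305/36.
Against Y this mix gives (17/36)·2 + (19/36)·10 = 56/9.
Column will play Y, holding Row to 56/9. Shifting weight toward the row that does better against Y would raise this floor (the equalizing mix achieves 74/9 against both Y and X), so the proposed strategy is not optimal.

No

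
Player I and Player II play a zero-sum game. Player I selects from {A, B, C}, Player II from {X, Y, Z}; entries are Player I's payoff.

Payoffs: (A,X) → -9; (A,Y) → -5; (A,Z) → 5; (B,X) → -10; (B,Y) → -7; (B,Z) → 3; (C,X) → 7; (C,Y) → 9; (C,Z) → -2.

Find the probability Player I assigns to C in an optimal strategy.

Row minima: A → -9, B → -10, C → -2; maximin = -2.
Column maxima: X → 7, Y → 9, Z → 5; minimax = 5.
-2 ≠ 5, so there is no saddle point; optimal play is mixed.
B is strictly dominated by A, so Player I never plays it.
Y is strictly dominated by X (it gives Player I strictly more in every row), so Player II never plays it.
On the remaining 2×2 (A, C vs X, Z):
Let Player I play A with probability p. Expected payoff against X: (-9)p + 7(1−p) = −16p + 7; against Z: 5p + (-2)(1−p) = 7p − 2.
Setting these equal: −16p + 7 = 7p − 2 ⇒ −23p = -9 ⇒ p = 9/23, and the value is (-16)·(9/23) + 7 = 17/23.
For Player II: with q = P(X), equating A's and C's payoffs gives −14q + 5 = 9q − 2 ⇒ q = 7/23.

14/23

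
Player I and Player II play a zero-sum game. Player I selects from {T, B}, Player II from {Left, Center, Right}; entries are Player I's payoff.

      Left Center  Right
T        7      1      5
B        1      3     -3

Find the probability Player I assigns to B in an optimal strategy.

2/5

Row minima: T → 1, B → -3; maximin = 1.
Column maxima: Left → 7, Center → 3, Right → 5; minimax = 3.
1 ≠ 3, so there is no saddle point; optimal play is mixed.
Left is strictly dominated by Right (it gives Player I strictly more in every row), so Player II never plays it.
On the remaining 2×2 (T, B vs Center, Right):
Let Player I play T with probability p. Expected payoff against Center: 1p + 3(1−p) = −2p + 3; against Right: 5p + (-3)(1−p) = 8p − 3.
Setting these equal: −2p + 3 = 8p − 3 ⇒ −10p = -6 ⇒ p = 3/5, and the value is (-2)·(3/5) + 3 = 9/5.
For Player II: with q = P(Center), equating T's and B's payoffs gives −4q + 5 = 6q − 3 ⇒ q = 4/5.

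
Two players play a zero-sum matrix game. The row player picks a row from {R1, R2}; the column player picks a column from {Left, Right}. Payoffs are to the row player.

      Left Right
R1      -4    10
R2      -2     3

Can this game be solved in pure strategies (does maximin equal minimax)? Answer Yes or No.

Yes

Row minima: R1 → -4, R2 → -2; maximin = -2.
Column maxima: Left → -2, Right → 10; minimax = -2.
maximin = minimax = -2, so a saddle point exists.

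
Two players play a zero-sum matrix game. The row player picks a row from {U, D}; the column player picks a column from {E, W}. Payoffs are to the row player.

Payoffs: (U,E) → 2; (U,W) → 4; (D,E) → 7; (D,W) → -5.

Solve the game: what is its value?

19/7

Row minima: U → 2, D → -5; maximin = 2.
Column maxima: E → 7, W → 4; minimax = 4.
2 ≠ 4, so there is no saddle point; optimal play is mixed.
Let the row player play U with probability p. Expected payoff against E: 2p + 7(1−p) = −5p + 7; against W: 4p + (-5)(1−p) = 9p − 5.
Setting these equal: −5p + 7 = 9p − 5 ⇒ −14p = -12 ⇒ p = 6/7, and the value is (-5)·(6/7) + 7 = 19/7.
For the column player: with q = P(E), equating U's and D's payoffs gives −2q + 4 = 12q − 5 ⇒ q = 9/14.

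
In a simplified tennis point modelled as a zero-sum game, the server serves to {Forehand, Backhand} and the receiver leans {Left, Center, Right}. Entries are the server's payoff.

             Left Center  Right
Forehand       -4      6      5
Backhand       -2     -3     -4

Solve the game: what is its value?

-26/11

Row minima: Forehand → -4, Backhand → -4; maximin = -4.
Column maxima: Left → -2, Center → 6, Right → 5; minimax = -2.
-4 ≠ -2, so there is no saddle point; optimal play is mixed.
Center is strictly dominated by Right (it gives the server strictly more in every row), so the receiver never plays it.
On the remaining 2×2 (Forehand, Backhand vs Left, Right):
Let the server play Forehand with probability p. Expected payoff against Left: (-4)p + (-2)(1−p) = −2p − 2; against Right: 5p + (-4)(1−p) = 9p − 4.
Setting these equal: −2p − 2 = 9p − 4 ⇒ −11p = -2 ⇒ p = 2/11, and the value is (-2)·(2/11) − 2 = -26/11.
For the receiver: with q = P(Left), equating Forehand's and Backhand's payoffs gives −9q + 5 = 2q − 4 ⇒ q = 9/11.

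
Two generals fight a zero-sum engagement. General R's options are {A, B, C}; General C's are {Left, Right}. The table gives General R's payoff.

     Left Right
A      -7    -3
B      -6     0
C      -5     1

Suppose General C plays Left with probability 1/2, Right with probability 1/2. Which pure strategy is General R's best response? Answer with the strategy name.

C

Expected payoff of A: (1/2)·(-7) + (1/2)·(-3) = -5.
Expected payoff of B: (1/2)·(-6) + (1/2)·0 = -3.
Expected payoff of C: (1/2)·(-5) + (1/2)·1 = -2.
The largest is -2, so General R's best response is C.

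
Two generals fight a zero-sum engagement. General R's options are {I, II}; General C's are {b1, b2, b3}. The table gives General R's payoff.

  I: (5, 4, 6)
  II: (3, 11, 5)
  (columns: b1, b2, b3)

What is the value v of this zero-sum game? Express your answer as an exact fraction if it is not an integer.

Row minima: I → 4, II → 3; maximin = 4.
Column maxima: b1 → 5, b2 → 11, b3 → 6; minimax = 5.
4 ≠ 5, so there is no saddle point; optimal play is mixed.
b3 is strictly dominated by b1 (it gives General R strictly more in every row), so General C never plays it.
On the remaining 2×2 (I, II vs b1, b2):
Let General R play I with probability p. Expected payoff against b1: 5p + 3(1−p) = 2p + 3; against b2: 4p + 11(1−p) = −7p + 11.
Setting these equal: 2p + 3 = −7p + 11 ⇒ 9p = 8 ⇒ p = 8/9, and the value is (2)·(8/9) + 3 = 43/9.
For General C: with q = P(b1), equating I's and II's payoffs gives q + 4 = −8q + 11 ⇒ q = 7/9.

43/9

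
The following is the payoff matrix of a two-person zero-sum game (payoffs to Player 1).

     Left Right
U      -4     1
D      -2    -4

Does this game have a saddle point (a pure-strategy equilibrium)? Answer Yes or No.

No

Row minima: U → -4, D → -4; maximin = -4.
Column maxima: Left → -2, Right → 1; minimax = -2.
-4 ≠ -2, so no pure-strategy equilibrium exists.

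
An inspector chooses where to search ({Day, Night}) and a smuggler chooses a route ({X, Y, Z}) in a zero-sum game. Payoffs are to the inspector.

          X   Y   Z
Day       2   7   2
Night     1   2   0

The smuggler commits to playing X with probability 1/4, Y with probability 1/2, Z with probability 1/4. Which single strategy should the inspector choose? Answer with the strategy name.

Day

Expected payoff of Day: (1/4)·2 + (1/2)·7 + (1/4)·2 = 9/2.
Expected payoff of Night: (1/4)·1 + (1/2)·2 + (1/4)·0 = 5/4.
The largest is 9/2, so the inspector's best response is Day.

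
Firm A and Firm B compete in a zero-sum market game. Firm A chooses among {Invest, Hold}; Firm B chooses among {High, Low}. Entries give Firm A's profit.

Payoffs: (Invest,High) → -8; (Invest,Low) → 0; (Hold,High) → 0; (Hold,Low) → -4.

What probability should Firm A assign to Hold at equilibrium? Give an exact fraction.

2/3

Row minima: Invest → -8, Hold → -4; maximin = -4.
Column maxima: High → 0, Low → 0; minimax = 0.
-4 ≠ 0, so there is no saddle point; optimal play is mixed.
Let Firm A play Invest with probability p. Expected payoff against High: (-8)p + 0(1−p) = −8p; against Low: 0p + (-4)(1−p) = 4p − 4.
Setting these equal: −8p = 4p − 4 ⇒ −12p = -4 ⇒ p = 1/3, and the value is (-8)·(1/3) = -8/3.
For Firm B: with q = P(High), equating Invest's and Hold's payoffs gives −8q = 4q − 4 ⇒ q = 1/3.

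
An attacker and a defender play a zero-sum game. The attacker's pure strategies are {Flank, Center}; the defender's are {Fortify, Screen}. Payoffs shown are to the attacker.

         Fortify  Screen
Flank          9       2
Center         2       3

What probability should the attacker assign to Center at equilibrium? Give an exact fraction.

7/8

Row minima: Flank → 2, Center → 2; maximin = 2.
Column maxima: Fortify → 9, Screen → 3; minimax = 3.
2 ≠ 3, so there is no saddle point; optimal play is mixed.
Let the attacker play Flank with probability p. Expected payoff against Fortify: 9p + 2(1−p) = 7p + 2; against Screen: 2p + 3(1−p) = −p + 3.
Setting these equal: 7p + 2 = −p + 3 ⇒ 8p = 1 ⇒ p = 1/8, and the value is (7)·(1/8) + 2 = 23/8.
For the defender: with q = P(Fortify), equating Flank's and Center's payoffs gives 7q + 2 = −q + 3 ⇒ q = 1/8.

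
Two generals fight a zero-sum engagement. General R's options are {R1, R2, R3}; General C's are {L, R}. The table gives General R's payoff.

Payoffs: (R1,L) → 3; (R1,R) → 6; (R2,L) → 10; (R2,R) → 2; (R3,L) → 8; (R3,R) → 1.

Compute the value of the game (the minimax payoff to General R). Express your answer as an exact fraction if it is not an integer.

Row minima: R1 → 3, R2 → 2, R3 → 1; maximin = 3.
Column maxima: L → 10, R → 6; minimax = 6.
3 ≠ 6, so there is no saddle point; optimal play is mixed.
R3 is strictly dominated by R2, so General R never plays it.
On the remaining 2×2 (R1, R2 vs L, R):
Let General R play R1 with probability p. Expected payoff against L: 3p + 10(1−p) = −7p + 10; against R: 6p + 2(1−p) = 4p + 2.
Setting these equal: −7p + 10 = 4p + 2 ⇒ −11p = -8 ⇒ p = 8/11, and the value is (-7)·(8/11) + 10 = 54/11.
For General C: with q = P(L), equating R1's and R2's payoffs gives −3q + 6 = 8q + 2 ⇒ q = 4/11.

54/11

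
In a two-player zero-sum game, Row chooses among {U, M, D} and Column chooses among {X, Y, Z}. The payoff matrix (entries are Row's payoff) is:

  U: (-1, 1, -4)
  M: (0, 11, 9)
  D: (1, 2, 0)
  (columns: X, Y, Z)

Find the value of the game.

9/10

Row minima: U → -4, M → 0, D → 0; maximin = 0.
Column maxima: X → 1, Y → 11, Z → 9; minimax = 1.
0 ≠ 1, so there is no saddle point; optimal play is mixed.
U is strictly dominated by M, so Row never plays it.
Y is strictly dominated by X (it gives Row strictly more in every row), so Column never plays it.
On the remaining 2×2 (M, D vs X, Z):
Let Row play M with probability p. Expected payoff against X: 0p + 1(1−p) = −p + 1; against Z: 9p + 0(1−p) = 9p.
Setting these equal: −p + 1 = 9p ⇒ −10p = -1 ⇒ p = 1/10, and the value is (-1)·(1/10) + 1 = 9/10.
For Column: with q = P(X), equating M's and D's payoffs gives −9q + 9 = q ⇒ q = 9/10.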